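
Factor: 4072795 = 5^1 * 814559^1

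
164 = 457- 293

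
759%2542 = 759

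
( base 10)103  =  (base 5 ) 403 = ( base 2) 1100111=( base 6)251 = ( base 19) 58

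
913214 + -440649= 472565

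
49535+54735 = 104270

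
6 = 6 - 0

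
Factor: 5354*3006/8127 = 1788236/903 =2^2 * 3^(-1)*7^( - 1) * 43^ (  -  1 )*167^1*2677^1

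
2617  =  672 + 1945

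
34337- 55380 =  - 21043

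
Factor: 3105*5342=16586910 = 2^1*3^3*5^1*23^1 *2671^1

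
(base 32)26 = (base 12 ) 5A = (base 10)70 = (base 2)1000110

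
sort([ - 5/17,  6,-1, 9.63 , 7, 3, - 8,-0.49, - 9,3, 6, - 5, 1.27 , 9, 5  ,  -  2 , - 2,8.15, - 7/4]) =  [-9, - 8,-5, -2, - 2,-7/4,-1, - 0.49,-5/17, 1.27, 3 , 3,5, 6,6, 7,8.15 , 9, 9.63 ]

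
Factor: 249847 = 13^1 * 19219^1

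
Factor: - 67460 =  - 2^2*5^1 * 3373^1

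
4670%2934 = 1736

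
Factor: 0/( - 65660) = 0^1  =  0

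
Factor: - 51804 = - 2^2*3^2*1439^1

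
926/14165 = 926/14165 = 0.07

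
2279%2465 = 2279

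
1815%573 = 96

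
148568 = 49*3032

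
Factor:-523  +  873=2^1*5^2*7^1 = 350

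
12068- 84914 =  -  72846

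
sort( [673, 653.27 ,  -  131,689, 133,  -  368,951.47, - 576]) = [ - 576, - 368, - 131,133,653.27, 673, 689,951.47]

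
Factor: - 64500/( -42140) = 75/49 = 3^1*5^2*7^( - 2)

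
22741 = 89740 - 66999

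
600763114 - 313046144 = 287716970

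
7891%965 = 171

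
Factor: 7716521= 17^1*453913^1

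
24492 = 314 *78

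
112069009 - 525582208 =-413513199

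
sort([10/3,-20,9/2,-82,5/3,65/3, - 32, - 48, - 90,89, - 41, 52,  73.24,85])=[ - 90 ,  -  82,  -  48, - 41, - 32, - 20, 5/3, 10/3,9/2, 65/3,52,73.24,  85,  89] 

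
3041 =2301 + 740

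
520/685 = 104/137  =  0.76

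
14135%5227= 3681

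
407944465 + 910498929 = 1318443394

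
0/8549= 0 = 0.00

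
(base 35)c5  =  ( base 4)12221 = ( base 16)1a9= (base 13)269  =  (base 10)425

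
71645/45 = 1592+ 1/9 = 1592.11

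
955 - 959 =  - 4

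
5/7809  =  5/7809 =0.00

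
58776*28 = 1645728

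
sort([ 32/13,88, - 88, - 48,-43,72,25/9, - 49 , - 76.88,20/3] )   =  [ -88,-76.88,- 49,- 48, - 43 , 32/13, 25/9,20/3,72, 88 ]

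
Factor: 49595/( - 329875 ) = -109/725 = - 5^( - 2)*29^(-1 )*109^1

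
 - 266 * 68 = - 18088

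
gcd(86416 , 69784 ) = 88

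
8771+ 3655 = 12426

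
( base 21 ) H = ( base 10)17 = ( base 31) h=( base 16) 11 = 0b10001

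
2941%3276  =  2941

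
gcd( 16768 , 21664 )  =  32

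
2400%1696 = 704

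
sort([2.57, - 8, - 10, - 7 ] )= [-10,-8 , - 7,2.57 ] 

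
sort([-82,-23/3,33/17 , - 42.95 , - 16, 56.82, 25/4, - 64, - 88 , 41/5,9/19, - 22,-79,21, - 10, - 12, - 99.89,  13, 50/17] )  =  [ - 99.89, - 88,-82 , - 79, - 64, - 42.95, - 22 ,-16, - 12, - 10, - 23/3  ,  9/19,33/17,  50/17,25/4, 41/5, 13,21, 56.82 ]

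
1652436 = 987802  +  664634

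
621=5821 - 5200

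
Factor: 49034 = 2^1*24517^1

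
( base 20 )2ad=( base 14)525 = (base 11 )841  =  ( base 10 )1013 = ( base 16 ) 3f5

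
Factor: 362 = 2^1*181^1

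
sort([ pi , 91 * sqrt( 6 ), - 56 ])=[ - 56 , pi,91 * sqrt( 6 )]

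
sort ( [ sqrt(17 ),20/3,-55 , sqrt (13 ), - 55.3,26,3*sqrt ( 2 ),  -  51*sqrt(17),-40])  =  [-51*sqrt( 17),-55.3, - 55,-40, sqrt(13),  sqrt(17 ),3* sqrt( 2 ), 20/3, 26]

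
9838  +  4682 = 14520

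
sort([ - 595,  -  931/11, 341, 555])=[ - 595,-931/11, 341,555]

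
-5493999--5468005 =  - 25994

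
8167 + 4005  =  12172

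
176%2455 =176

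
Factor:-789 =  - 3^1*263^1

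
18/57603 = 6/19201 = 0.00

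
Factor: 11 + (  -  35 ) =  - 2^3*3^1 = - 24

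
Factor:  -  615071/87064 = -2^( - 3)*31^1*10883^ (-1)*19841^1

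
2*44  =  88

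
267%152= 115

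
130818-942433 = -811615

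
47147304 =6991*6744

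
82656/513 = 161+7/57=161.12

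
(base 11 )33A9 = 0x117b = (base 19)c7a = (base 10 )4475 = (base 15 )14D5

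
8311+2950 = 11261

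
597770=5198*115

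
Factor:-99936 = - 2^5*3^2*347^1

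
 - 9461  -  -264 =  -9197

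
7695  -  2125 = 5570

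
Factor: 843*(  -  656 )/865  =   - 2^4*3^1*5^(- 1)*41^1 * 173^( - 1) * 281^1 = - 553008/865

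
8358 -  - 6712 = 15070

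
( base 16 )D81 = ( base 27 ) 4k1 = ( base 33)35p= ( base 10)3457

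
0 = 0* 32897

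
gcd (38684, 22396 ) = 2036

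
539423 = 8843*61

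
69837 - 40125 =29712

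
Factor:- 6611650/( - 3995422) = 3305825/1997711=5^2 * 23^( - 1)*86857^ (-1)*132233^1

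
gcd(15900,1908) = 636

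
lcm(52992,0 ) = 0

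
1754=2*877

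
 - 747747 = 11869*( - 63 ) 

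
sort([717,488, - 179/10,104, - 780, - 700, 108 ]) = [ - 780, - 700, - 179/10, 104,108, 488, 717] 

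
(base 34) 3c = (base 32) 3i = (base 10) 114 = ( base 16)72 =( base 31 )3l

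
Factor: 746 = 2^1*373^1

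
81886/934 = 87+314/467 = 87.67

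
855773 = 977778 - 122005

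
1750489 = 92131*19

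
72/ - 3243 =-24/1081 = - 0.02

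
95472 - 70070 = 25402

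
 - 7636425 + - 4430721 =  - 12067146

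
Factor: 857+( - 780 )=77 = 7^1*11^1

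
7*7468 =52276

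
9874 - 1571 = 8303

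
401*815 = 326815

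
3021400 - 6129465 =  - 3108065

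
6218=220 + 5998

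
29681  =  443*67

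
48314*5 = 241570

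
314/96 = 157/48 = 3.27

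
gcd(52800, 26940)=60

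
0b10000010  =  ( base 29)4E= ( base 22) 5k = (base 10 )130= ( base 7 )244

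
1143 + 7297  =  8440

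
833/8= 833/8 = 104.12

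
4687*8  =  37496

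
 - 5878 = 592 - 6470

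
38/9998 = 19/4999  =  0.00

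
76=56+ 20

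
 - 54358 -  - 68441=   14083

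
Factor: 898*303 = 272094= 2^1*3^1*101^1 * 449^1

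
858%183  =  126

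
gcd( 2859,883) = 1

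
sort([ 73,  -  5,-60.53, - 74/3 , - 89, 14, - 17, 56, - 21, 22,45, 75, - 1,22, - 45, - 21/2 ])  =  [ - 89 , - 60.53, - 45, - 74/3, - 21, - 17, - 21/2,-5 ,  -  1, 14,22, 22,45, 56,73,75 ]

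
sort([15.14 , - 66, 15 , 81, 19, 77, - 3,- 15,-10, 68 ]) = [- 66, - 15,-10 ,-3,15,15.14,19, 68,77, 81 ] 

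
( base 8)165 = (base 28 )45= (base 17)6f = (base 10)117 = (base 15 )7c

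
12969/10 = 12969/10 = 1296.90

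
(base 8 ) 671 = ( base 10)441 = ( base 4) 12321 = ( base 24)I9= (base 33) DC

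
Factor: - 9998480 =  - 2^4*5^1 * 124981^1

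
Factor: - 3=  - 3^1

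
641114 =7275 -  -633839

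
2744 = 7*392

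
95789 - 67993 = 27796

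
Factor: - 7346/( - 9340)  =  2^(-1)*5^(  -  1 )* 467^ (-1)*3673^1 = 3673/4670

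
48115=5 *9623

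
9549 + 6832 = 16381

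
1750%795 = 160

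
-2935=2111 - 5046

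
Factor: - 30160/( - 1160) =2^1 * 13^1 = 26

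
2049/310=6 + 189/310 = 6.61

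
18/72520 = 9/36260  =  0.00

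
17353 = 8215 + 9138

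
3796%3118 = 678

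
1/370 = 1/370 =0.00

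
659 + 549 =1208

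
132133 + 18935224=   19067357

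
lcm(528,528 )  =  528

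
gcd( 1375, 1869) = 1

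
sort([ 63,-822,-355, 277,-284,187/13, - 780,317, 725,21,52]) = [ - 822, - 780, - 355, -284, 187/13, 21, 52, 63,277,  317, 725 ]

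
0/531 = 0 =0.00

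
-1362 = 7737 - 9099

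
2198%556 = 530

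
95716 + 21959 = 117675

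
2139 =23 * 93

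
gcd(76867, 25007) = 1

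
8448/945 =2816/315 =8.94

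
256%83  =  7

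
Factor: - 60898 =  - 2^1*30449^1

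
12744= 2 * 6372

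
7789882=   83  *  93854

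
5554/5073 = 1  +  481/5073 =1.09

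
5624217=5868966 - 244749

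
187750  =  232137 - 44387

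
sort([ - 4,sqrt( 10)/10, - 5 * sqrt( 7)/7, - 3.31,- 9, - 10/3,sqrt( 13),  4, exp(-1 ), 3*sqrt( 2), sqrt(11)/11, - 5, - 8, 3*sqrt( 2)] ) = [ - 9, - 8,-5, - 4, - 10/3, - 3.31 , - 5*sqrt(7)/7, sqrt( 11)/11, sqrt (10)/10, exp( - 1), sqrt( 13), 4, 3 * sqrt( 2 ), 3*  sqrt(2 )]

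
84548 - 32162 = 52386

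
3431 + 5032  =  8463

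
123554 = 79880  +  43674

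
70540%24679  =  21182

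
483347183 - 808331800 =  - 324984617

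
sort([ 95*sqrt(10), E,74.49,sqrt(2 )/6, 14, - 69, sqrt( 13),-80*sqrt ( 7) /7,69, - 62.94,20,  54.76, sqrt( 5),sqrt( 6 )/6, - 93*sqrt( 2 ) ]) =[ - 93*sqrt( 2), - 69, - 62.94, - 80* sqrt( 7)/7,sqrt( 2 )/6,sqrt( 6 ) /6,sqrt( 5 ),E,sqrt( 13),14,20, 54.76 , 69, 74.49, 95*sqrt( 10) ] 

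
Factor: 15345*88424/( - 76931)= - 2^3*3^2*5^1 * 7^1*11^1*19^ ( - 1)*31^1*1579^1 *4049^( - 1 ) = - 1356866280/76931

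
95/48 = 1 + 47/48=1.98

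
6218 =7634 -1416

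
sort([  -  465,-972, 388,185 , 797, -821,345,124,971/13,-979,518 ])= [-979 ,-972  , - 821, - 465,971/13,124,185, 345,388,518,797 ]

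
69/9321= 23/3107 = 0.01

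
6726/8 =840 + 3/4=840.75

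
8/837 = 8/837 =0.01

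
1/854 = 1/854 = 0.00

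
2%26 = 2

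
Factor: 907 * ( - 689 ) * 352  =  - 219972896 = - 2^5* 11^1*13^1*53^1*907^1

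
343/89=3 + 76/89=3.85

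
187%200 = 187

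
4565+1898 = 6463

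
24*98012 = 2352288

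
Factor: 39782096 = 2^4 * 2486381^1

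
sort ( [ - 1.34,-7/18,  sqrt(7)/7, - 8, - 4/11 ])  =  [ - 8, - 1.34, - 7/18, - 4/11, sqrt( 7 )/7]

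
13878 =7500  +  6378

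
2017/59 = 34  +  11/59 = 34.19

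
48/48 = 1 = 1.00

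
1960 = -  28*( - 70)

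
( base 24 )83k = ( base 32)4is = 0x125c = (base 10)4700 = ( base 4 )1021130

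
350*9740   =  3409000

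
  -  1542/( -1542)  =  1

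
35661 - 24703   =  10958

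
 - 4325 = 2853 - 7178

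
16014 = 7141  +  8873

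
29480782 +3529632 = 33010414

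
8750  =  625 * 14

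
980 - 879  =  101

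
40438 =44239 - 3801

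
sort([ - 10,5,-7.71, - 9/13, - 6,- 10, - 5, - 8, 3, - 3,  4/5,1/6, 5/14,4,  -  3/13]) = [- 10, - 10, - 8, - 7.71,-6, - 5,  -  3,  -  9/13, - 3/13,1/6,5/14, 4/5,3,4 , 5] 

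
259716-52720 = 206996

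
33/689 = 33/689= 0.05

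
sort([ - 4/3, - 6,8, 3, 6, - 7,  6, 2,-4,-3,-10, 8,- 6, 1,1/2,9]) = [ - 10, - 7,- 6, - 6,-4,  -  3,  -  4/3, 1/2 , 1, 2,3,6,6, 8,8, 9]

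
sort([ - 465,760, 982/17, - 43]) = [ - 465, - 43,982/17, 760]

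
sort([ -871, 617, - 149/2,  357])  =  [ - 871, - 149/2, 357,617]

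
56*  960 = 53760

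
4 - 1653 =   -  1649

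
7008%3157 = 694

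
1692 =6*282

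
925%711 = 214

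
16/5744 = 1/359 = 0.00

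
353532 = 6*58922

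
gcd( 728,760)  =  8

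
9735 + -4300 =5435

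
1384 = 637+747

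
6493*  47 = 305171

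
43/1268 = 43/1268  =  0.03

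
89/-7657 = -1 + 7568/7657=- 0.01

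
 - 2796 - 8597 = -11393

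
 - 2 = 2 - 4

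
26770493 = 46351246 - 19580753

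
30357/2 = 15178 + 1/2 =15178.50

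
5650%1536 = 1042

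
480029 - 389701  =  90328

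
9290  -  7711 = 1579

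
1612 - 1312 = 300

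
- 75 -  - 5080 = 5005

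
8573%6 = 5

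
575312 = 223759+351553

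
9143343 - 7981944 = 1161399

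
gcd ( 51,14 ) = 1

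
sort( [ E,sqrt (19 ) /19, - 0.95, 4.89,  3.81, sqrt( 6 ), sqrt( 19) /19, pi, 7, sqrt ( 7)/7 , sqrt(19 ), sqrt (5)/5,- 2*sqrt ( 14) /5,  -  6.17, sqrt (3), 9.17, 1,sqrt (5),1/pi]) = [-6.17, - 2 * sqrt(14)/5  ,  -  0.95, sqrt(19)/19,  sqrt(19)/19, 1/pi, sqrt(7 )/7,sqrt( 5)/5, 1,  sqrt( 3 ) , sqrt(5), sqrt( 6), E, pi,3.81,sqrt(19 ), 4.89, 7,9.17 ] 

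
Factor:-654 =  - 2^1*3^1 *109^1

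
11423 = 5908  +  5515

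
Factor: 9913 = 23^1*431^1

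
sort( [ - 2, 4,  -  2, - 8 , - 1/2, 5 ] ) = [ -8,-2, - 2, - 1/2, 4,  5]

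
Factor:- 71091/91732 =-2^( - 2 )*3^3*17^( -1 )*19^(-1)*71^( - 1)*2633^1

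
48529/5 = 48529/5 = 9705.80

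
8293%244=241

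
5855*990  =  5796450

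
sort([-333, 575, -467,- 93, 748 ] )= [  -  467,-333,  -  93 , 575, 748 ] 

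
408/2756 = 102/689 = 0.15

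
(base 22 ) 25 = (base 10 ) 49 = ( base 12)41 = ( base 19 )2b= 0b110001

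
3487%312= 55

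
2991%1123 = 745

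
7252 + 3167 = 10419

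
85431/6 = 14238 + 1/2 = 14238.50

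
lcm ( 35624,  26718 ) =106872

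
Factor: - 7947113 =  - 97^1*81929^1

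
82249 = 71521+10728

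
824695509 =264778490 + 559917019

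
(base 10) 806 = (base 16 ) 326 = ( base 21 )1h8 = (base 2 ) 1100100110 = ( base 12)572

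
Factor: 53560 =2^3*5^1 * 13^1*103^1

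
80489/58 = 80489/58 = 1387.74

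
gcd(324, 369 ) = 9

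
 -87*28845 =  - 2509515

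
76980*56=4310880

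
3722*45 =167490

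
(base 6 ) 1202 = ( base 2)100100010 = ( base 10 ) 290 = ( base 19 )f5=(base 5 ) 2130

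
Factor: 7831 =41^1 * 191^1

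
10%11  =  10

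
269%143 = 126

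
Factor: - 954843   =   - 3^1*318281^1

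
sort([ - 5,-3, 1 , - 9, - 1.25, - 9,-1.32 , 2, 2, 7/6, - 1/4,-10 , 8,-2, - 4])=[  -  10,  -  9, - 9, - 5, - 4, - 3, - 2, - 1.32, - 1.25, - 1/4,1, 7/6, 2, 2, 8]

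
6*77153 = 462918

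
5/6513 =5/6513 = 0.00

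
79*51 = 4029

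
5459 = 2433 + 3026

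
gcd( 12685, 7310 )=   215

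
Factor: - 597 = -3^1*199^1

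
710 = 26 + 684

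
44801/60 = 44801/60 = 746.68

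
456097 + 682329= 1138426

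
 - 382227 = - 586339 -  - 204112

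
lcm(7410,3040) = 118560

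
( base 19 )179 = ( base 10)503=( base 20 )153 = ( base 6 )2155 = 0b111110111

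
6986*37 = 258482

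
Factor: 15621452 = 2^2 * 7^1*11^1*67^1*757^1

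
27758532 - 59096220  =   - 31337688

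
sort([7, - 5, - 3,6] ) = [  -  5,-3, 6,7]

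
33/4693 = 33/4693 = 0.01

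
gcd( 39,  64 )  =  1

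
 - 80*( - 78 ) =6240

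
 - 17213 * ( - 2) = 34426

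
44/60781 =44/60781 = 0.00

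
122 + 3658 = 3780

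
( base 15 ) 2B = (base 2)101001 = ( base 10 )41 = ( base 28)1d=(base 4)221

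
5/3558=5/3558 = 0.00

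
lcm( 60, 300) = 300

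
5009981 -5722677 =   -  712696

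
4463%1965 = 533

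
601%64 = 25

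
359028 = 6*59838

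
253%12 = 1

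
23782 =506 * 47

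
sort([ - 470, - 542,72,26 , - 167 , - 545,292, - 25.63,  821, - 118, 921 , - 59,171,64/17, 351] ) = [  -  545,-542, - 470, - 167, -118, - 59,  -  25.63,64/17,26,72, 171,292, 351, 821,921] 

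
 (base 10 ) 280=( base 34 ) 88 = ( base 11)235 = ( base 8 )430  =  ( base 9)341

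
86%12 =2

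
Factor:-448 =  - 2^6*7^1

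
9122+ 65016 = 74138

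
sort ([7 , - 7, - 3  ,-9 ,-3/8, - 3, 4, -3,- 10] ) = [ - 10 ,  -  9, - 7 , - 3, - 3, - 3 ,-3/8, 4,7 ]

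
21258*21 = 446418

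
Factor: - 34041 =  - 3^1  *  7^1*1621^1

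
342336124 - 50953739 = 291382385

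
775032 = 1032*751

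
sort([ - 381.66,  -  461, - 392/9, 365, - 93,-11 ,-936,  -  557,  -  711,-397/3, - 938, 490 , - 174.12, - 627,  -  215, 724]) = [-938 ,-936,- 711, - 627 , - 557,-461, - 381.66, - 215,-174.12 ,-397/3, - 93,  -  392/9, - 11, 365, 490,724] 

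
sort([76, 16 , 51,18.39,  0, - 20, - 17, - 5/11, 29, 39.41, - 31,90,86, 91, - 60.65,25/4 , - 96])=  [ - 96,-60.65, - 31, - 20, - 17,-5/11,0,25/4,16 , 18.39,29,39.41,51,  76, 86, 90,91] 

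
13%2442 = 13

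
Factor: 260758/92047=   2^1*83^( - 1 )*1109^( - 1)*130379^1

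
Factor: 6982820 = 2^2*5^1*13^1 *107^1*251^1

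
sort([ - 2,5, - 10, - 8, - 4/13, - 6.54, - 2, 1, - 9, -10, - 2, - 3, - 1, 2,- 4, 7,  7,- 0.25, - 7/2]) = [ - 10, - 10, - 9, - 8, - 6.54, - 4, - 7/2 , - 3, - 2, - 2, - 2,  -  1, - 4/13, - 0.25, 1, 2, 5, 7,7 ] 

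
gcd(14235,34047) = 39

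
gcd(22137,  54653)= 1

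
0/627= 0 =0.00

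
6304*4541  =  28626464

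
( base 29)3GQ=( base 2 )101111000101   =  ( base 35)2G3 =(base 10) 3013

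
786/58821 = 262/19607 = 0.01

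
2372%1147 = 78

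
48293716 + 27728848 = 76022564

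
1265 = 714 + 551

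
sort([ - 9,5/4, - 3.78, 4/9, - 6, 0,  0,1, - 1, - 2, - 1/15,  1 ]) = [ -9, - 6,  -  3.78,-2, - 1, - 1/15, 0 , 0,4/9, 1, 1, 5/4] 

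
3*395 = 1185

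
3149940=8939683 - 5789743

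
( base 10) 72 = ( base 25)2M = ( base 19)3f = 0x48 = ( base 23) 33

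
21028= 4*5257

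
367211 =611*601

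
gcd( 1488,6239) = 1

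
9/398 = 9/398 = 0.02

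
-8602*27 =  - 232254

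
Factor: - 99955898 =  - 2^1*  7^1*1277^1*5591^1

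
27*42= 1134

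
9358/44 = 4679/22 = 212.68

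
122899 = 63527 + 59372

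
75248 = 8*9406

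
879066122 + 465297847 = 1344363969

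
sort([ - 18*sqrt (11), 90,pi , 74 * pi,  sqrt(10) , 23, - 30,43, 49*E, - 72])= [ - 72, - 18*sqrt( 11), - 30, pi,sqrt( 10), 23,  43,90, 49*E,  74*pi] 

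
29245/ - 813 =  - 29245/813 = - 35.97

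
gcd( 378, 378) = 378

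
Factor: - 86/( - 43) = 2^1  =  2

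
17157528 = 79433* 216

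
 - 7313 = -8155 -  - 842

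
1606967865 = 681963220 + 925004645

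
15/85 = 3/17 = 0.18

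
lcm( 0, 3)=0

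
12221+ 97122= 109343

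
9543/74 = 9543/74 = 128.96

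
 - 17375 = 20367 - 37742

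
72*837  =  60264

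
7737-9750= - 2013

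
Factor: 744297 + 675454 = 1419751  =  157^1 * 9043^1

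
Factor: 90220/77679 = 2^2*3^ ( - 4)*5^1*7^( - 1 )*13^1*137^( - 1 )*347^1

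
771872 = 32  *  24121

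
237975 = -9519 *( - 25 ) 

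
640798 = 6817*94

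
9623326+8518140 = 18141466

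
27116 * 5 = 135580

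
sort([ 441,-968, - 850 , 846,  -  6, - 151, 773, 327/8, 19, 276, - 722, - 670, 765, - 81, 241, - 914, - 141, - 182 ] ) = [ - 968, -914, -850, - 722, - 670 , - 182,-151,-141,- 81,-6,19, 327/8, 241, 276, 441,765, 773,  846]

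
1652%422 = 386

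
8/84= 2/21 =0.10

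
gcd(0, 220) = 220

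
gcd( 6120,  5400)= 360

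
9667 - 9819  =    -  152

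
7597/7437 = 1 + 160/7437 =1.02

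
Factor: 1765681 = 127^1*13903^1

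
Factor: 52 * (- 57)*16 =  - 47424=- 2^6 *3^1 *13^1*19^1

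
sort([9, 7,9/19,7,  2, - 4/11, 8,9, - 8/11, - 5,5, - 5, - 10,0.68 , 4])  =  [-10,-5, -5, - 8/11, - 4/11, 9/19,0.68,2, 4 , 5, 7,7,8, 9, 9]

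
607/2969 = 607/2969 = 0.20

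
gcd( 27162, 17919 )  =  9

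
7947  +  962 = 8909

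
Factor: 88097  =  37^1*2381^1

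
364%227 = 137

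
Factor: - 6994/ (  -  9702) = 3^( - 2)*7^ ( - 2)*11^( - 1 )*13^1* 269^1 = 3497/4851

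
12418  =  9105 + 3313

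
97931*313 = 30652403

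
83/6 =83/6 =13.83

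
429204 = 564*761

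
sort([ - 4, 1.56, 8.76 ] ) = [ - 4 , 1.56,  8.76] 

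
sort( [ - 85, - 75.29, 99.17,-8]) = [ - 85, - 75.29, - 8, 99.17] 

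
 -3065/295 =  - 613/59 = - 10.39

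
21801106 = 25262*863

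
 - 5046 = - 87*58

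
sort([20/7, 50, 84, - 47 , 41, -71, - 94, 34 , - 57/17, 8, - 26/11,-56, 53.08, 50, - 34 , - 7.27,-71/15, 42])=[ - 94, - 71, - 56,-47, - 34,- 7.27, - 71/15, - 57/17, - 26/11,20/7, 8,34, 41,42 , 50,  50, 53.08,84]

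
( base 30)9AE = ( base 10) 8414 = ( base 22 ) H8A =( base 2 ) 10000011011110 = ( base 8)20336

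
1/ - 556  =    -  1 + 555/556 = -  0.00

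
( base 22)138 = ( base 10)558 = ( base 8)1056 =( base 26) lc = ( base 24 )n6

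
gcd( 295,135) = 5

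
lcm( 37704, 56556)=113112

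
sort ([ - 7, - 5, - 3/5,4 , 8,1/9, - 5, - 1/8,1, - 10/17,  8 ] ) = [ - 7, - 5,  -  5, - 3/5, - 10/17,- 1/8,1/9, 1,  4,8,8 ] 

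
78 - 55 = 23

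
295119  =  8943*33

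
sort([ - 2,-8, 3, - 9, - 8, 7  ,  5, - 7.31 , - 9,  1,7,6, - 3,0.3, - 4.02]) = [ - 9 , - 9, - 8, - 8,-7.31,-4.02,-3, - 2,0.3 , 1,  3, 5,  6, 7, 7]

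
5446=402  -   - 5044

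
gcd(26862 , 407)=407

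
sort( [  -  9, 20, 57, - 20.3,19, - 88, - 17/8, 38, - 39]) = [ - 88,-39,  -  20.3, - 9, - 17/8,19, 20,38,  57]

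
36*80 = 2880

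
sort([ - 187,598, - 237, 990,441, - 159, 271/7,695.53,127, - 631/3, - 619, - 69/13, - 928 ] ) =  [- 928,-619, - 237, - 631/3,-187 , - 159,-69/13,271/7,127,441, 598, 695.53,990]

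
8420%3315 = 1790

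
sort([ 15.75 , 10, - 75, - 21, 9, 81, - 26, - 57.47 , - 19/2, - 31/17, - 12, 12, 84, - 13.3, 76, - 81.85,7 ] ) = [ - 81.85, - 75, - 57.47,- 26, - 21, -13.3, - 12, - 19/2,- 31/17,7, 9,  10 , 12, 15.75,76, 81, 84]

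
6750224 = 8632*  782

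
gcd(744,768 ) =24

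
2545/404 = 2545/404= 6.30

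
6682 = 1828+4854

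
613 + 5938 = 6551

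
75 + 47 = 122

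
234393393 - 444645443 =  - 210252050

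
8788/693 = 12 + 472/693 =12.68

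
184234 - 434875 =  - 250641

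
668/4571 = 668/4571 = 0.15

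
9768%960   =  168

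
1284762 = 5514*233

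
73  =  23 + 50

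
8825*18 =158850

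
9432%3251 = 2930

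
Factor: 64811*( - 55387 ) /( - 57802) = 3589686857/57802 = 2^(-1)* 97^1*571^1*28901^( - 1)*64811^1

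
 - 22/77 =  - 2/7 = -0.29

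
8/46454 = 4/23227= 0.00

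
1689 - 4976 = - 3287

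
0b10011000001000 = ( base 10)9736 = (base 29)BGL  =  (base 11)7351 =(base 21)111D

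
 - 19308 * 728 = - 14056224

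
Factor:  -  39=-3^1*13^1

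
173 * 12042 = 2083266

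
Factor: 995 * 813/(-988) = - 2^ (-2)*3^1*5^1*13^( - 1)*19^(-1)*199^1*271^1 = - 808935/988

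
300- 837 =-537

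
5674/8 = 709 + 1/4 = 709.25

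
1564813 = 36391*43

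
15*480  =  7200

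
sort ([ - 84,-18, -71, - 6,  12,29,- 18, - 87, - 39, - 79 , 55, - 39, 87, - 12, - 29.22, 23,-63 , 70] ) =[  -  87, - 84, - 79, - 71, - 63, - 39, - 39 ,-29.22, - 18, - 18,-12 , - 6 , 12, 23, 29,55,70,  87 ] 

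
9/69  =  3/23  =  0.13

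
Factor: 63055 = 5^1*12611^1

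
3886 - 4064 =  - 178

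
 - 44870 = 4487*( - 10) 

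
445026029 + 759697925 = 1204723954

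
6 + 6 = 12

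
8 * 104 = 832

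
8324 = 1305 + 7019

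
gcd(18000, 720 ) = 720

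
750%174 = 54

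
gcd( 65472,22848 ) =192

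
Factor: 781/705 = 3^(-1) * 5^ ( - 1 )*11^1*47^(  -  1 )*71^1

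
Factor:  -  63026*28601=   -  1802606626  =  - 2^1*37^1*773^1*31513^1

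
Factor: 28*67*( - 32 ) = -60032=-2^7 *7^1  *67^1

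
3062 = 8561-5499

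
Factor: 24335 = 5^1*31^1*157^1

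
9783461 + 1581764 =11365225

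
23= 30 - 7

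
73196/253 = 73196/253 =289.31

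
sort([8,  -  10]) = [-10, 8 ]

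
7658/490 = 547/35 = 15.63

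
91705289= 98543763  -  6838474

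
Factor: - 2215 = -5^1 * 443^1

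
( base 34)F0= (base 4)13332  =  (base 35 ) EK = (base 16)1fe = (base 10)510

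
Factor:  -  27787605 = -3^1*5^1*17^1*108971^1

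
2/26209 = 2/26209 = 0.00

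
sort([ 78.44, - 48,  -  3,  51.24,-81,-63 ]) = [ - 81, - 63 ,-48, - 3,51.24 , 78.44]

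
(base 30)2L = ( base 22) 3f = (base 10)81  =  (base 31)2J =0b1010001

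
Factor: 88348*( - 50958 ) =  - 4502037384=   - 2^3*3^2 * 13^1 * 19^1*149^1 * 1699^1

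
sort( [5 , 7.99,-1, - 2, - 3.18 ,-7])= [ - 7,  -  3.18,- 2, - 1,  5,7.99 ]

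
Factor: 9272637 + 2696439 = 2^2*3^1*7^1*89^1*1601^1 = 11969076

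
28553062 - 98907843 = -70354781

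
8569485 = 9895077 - 1325592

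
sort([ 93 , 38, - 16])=[ - 16,  38 , 93 ] 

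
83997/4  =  20999 +1/4 = 20999.25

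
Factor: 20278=2^1*10139^1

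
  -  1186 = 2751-3937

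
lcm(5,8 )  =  40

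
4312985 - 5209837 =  - 896852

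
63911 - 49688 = 14223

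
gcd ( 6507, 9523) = 1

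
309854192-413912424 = - 104058232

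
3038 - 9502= - 6464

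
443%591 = 443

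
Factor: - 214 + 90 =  - 124 = - 2^2*31^1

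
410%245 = 165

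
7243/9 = 804 + 7/9 = 804.78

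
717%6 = 3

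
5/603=5/603 = 0.01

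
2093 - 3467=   -  1374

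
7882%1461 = 577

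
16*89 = 1424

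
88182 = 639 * 138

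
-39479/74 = - 534+ 1/2 = -533.50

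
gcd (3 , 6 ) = 3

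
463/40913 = 463/40913 =0.01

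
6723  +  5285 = 12008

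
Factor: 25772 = 2^2*17^1*379^1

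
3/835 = 3/835 = 0.00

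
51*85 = 4335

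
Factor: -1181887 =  - 7^1*109^1*1549^1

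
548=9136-8588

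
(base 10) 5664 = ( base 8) 13040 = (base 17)12A3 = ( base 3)21202210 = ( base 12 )3340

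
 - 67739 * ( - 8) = 541912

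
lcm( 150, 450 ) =450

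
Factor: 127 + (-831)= - 704 = - 2^6 * 11^1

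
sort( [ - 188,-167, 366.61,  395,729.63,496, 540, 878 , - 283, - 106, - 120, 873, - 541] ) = [ - 541, - 283,-188, - 167, - 120, - 106, 366.61,  395,496, 540,729.63,873 , 878]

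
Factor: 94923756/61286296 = 23730939/15321574 = 2^( - 1)*3^2*709^1*3719^1*7660787^( - 1)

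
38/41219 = 38/41219 =0.00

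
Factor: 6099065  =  5^1*7^1*174259^1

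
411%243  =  168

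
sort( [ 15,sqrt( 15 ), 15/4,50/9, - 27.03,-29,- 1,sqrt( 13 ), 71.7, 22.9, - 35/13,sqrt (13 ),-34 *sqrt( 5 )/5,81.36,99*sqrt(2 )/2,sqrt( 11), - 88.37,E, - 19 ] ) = [  -  88.37,  -  29, - 27.03, - 19, - 34*sqrt( 5)/5, - 35/13 , - 1,E,sqrt( 11),sqrt( 13 ),sqrt(13 ),15/4,sqrt(15 ),50/9,15,22.9,99*sqrt( 2)/2,  71.7, 81.36]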